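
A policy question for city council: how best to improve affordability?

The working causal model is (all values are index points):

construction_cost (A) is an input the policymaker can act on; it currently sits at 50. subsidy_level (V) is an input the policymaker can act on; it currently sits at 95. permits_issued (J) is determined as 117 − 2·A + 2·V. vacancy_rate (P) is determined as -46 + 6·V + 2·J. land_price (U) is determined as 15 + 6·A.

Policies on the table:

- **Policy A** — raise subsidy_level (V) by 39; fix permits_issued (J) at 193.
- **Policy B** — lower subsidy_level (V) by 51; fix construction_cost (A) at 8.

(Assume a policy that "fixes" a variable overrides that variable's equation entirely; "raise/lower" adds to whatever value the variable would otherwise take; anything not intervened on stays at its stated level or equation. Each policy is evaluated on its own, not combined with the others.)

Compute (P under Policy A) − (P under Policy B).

Policy A (V + 39, J := 193):
  A = 50
  V = 95 + 39 = 134
  J = 193
  P = -46 + 6·134 + 2·193 = 1144
Policy B (V − 51, A := 8):
  A = 8
  V = 95 − 51 = 44
  J = 117 − 2·8 + 2·44 = 189
  P = -46 + 6·44 + 2·189 = 596
P: 1144 − 596 = 548

548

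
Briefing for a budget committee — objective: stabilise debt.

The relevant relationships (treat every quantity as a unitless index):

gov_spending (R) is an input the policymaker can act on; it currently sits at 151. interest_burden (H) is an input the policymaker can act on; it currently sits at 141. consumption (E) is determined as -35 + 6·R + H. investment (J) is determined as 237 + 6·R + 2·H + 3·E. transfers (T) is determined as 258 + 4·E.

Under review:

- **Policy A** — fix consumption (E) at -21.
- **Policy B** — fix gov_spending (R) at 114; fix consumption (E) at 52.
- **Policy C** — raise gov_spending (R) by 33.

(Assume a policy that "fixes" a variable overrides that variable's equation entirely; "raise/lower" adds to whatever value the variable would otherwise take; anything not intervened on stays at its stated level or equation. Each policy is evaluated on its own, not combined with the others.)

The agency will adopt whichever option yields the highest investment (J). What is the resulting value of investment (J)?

Policy A (E := -21):
  R = 151
  H = 141
  E = -21
  J = 237 + 6·151 + 2·141 + 3·(-21) = 1362
Policy B (R := 114, E := 52):
  R = 114
  H = 141
  E = 52
  J = 237 + 6·114 + 2·141 + 3·52 = 1359
Policy C (R + 33):
  R = 151 + 33 = 184
  H = 141
  E = -35 + 6·184 + 141 = 1210
  J = 237 + 6·184 + 2·141 + 3·1210 = 5253
Comparing — Policy A: J=1362, Policy B: J=1359, Policy C: J=5253. Highest is 5253 (Policy C).

5253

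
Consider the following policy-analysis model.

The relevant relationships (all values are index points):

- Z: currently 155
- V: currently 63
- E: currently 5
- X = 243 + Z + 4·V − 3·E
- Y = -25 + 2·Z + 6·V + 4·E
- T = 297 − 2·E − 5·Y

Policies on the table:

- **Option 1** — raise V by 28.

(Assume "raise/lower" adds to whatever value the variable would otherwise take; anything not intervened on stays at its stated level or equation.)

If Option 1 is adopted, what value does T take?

Option 1 (V + 28):
  Z = 155
  V = 63 + 28 = 91
  E = 5
  Y = -25 + 2·155 + 6·91 + 4·5 = 851
  T = 297 − 2·5 − 5·851 = -3968

-3968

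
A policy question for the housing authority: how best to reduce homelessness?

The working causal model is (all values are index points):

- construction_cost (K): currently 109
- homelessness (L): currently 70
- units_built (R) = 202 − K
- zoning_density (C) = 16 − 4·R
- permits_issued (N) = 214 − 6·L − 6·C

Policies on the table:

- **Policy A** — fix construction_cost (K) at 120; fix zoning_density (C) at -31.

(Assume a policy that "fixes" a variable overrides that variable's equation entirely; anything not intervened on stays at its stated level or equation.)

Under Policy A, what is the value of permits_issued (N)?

Policy A (K := 120, C := -31):
  K = 120
  L = 70
  R = 202 − 120 = 82
  C = -31
  N = 214 − 6·70 − 6·(-31) = -20

-20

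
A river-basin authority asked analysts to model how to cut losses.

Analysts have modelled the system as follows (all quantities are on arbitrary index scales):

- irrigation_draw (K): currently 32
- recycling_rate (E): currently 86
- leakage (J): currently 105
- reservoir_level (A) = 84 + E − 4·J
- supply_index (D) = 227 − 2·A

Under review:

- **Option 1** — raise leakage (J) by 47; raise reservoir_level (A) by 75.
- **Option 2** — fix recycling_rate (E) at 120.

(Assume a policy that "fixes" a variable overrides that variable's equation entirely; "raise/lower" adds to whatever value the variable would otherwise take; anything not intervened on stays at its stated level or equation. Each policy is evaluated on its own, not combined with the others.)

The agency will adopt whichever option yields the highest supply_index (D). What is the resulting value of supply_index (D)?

953

Option 1 (J + 47, A + 75):
  E = 86
  J = 105 + 47 = 152
  A = 84 + 86 − 4·152 (+75 from intervention) = -363
  D = 227 − 2·(-363) = 953
Option 2 (E := 120):
  E = 120
  J = 105
  A = 84 + 120 − 4·105 = -216
  D = 227 − 2·(-216) = 659
Comparing — Option 1: D=953, Option 2: D=659. Highest is 953 (Option 1).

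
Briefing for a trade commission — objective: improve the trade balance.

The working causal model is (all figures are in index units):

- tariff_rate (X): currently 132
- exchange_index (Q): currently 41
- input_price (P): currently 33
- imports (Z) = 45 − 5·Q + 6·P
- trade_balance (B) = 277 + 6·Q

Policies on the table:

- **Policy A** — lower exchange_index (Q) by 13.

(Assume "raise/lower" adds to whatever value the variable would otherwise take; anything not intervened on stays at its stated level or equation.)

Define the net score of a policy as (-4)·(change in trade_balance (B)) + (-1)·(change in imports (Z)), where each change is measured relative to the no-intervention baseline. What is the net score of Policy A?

247

Baseline:
  Q = 41
  P = 33
  Z = 45 − 5·41 + 6·33 = 38
  B = 277 + 6·41 = 523
Policy A (Q − 13):
  Q = 41 − 13 = 28
  P = 33
  Z = 45 − 5·28 + 6·33 = 103
  B = 277 + 6·28 = 445
ΔB = 445 − 523 = -78; ΔZ = 103 − 38 = 65
Score = (-4)·(-78) + (-1)·65 = 247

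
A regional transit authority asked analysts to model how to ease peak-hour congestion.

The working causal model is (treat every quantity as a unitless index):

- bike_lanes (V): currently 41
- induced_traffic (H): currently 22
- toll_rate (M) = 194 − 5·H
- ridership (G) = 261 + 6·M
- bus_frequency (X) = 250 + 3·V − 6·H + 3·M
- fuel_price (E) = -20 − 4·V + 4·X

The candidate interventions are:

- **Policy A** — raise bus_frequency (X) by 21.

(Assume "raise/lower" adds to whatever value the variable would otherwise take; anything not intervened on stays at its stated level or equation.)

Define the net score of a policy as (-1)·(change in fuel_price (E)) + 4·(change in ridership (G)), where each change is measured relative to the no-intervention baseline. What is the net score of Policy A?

-84

Baseline:
  V = 41
  H = 22
  M = 194 − 5·22 = 84
  G = 261 + 6·84 = 765
  X = 250 + 3·41 − 6·22 + 3·84 = 493
  E = -20 − 4·41 + 4·493 = 1788
Policy A (X + 21):
  V = 41
  H = 22
  M = 194 − 5·22 = 84
  G = 261 + 6·84 = 765
  X = 250 + 3·41 − 6·22 + 3·84 (+21 from intervention) = 514
  E = -20 − 4·41 + 4·514 = 1872
ΔE = 1872 − 1788 = 84; ΔG = 765 − 765 = 0
Score = (-1)·84 + 4·0 = -84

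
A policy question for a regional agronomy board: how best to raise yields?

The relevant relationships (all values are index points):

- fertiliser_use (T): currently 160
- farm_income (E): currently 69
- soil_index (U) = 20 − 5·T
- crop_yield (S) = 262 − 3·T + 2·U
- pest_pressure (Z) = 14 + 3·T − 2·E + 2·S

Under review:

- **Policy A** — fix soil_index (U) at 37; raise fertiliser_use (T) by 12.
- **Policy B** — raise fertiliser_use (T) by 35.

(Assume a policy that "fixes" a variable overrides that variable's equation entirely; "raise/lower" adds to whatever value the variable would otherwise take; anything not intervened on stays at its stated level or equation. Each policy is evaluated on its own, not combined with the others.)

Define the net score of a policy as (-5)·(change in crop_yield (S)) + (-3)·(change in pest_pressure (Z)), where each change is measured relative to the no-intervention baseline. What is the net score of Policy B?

Baseline:
  T = 160
  E = 69
  U = 20 − 5·160 = -780
  S = 262 − 3·160 + 2·(-780) = -1778
  Z = 14 + 3·160 − 2·69 + 2·(-1778) = -3200
Policy B (T + 35):
  T = 160 + 35 = 195
  E = 69
  U = 20 − 5·195 = -955
  S = 262 − 3·195 + 2·(-955) = -2233
  Z = 14 + 3·195 − 2·69 + 2·(-2233) = -4005
ΔS = -2233 − (-1778) = -455; ΔZ = -4005 − (-3200) = -805
Score = (-5)·(-455) + (-3)·(-805) = 4690

4690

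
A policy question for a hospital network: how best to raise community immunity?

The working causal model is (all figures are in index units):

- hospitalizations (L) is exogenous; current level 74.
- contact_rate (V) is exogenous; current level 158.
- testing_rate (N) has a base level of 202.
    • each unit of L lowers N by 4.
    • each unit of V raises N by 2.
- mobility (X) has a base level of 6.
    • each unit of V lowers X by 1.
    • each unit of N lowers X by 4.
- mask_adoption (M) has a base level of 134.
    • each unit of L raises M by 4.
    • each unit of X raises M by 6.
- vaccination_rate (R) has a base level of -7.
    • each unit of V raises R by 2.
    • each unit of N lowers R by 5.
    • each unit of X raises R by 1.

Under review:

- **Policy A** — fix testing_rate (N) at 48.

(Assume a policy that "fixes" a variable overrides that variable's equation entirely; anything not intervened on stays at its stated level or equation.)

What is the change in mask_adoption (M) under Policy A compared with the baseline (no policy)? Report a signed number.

4176

Baseline:
  L = 74
  V = 158
  N = 202 − 4·74 + 2·158 = 222
  X = 6 − 158 − 4·222 = -1040
  M = 134 + 4·74 + 6·(-1040) = -5810
Policy A (N := 48):
  L = 74
  V = 158
  N = 48
  X = 6 − 158 − 4·48 = -344
  M = 134 + 4·74 + 6·(-344) = -1634
Change in M: -1634 − (-5810) = 4176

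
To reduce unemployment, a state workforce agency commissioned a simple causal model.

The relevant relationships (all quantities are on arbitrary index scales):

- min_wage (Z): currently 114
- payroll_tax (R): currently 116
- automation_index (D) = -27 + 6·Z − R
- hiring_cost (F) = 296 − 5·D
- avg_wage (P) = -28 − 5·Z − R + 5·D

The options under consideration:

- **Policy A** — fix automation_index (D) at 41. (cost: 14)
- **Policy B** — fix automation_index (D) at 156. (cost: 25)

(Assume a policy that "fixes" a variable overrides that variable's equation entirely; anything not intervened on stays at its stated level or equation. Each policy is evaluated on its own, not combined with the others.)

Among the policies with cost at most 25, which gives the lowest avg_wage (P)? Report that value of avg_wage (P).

-509

Policy A (D := 41):
  Z = 114
  R = 116
  D = 41
  P = -28 − 5·114 − 116 + 5·41 = -509
Policy B (D := 156):
  Z = 114
  R = 116
  D = 156
  P = -28 − 5·114 − 116 + 5·156 = 66
Comparing — Policy A: P=-509, Policy B: P=66. Lowest is -509 (Policy A).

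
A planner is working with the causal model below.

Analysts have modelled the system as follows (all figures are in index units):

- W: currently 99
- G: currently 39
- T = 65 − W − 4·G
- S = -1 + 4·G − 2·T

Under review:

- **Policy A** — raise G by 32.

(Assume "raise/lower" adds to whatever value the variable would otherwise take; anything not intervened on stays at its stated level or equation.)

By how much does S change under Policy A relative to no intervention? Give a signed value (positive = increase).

Baseline:
  W = 99
  G = 39
  T = 65 − 99 − 4·39 = -190
  S = -1 + 4·39 − 2·(-190) = 535
Policy A (G + 32):
  W = 99
  G = 39 + 32 = 71
  T = 65 − 99 − 4·71 = -318
  S = -1 + 4·71 − 2·(-318) = 919
Change in S: 919 − 535 = 384

384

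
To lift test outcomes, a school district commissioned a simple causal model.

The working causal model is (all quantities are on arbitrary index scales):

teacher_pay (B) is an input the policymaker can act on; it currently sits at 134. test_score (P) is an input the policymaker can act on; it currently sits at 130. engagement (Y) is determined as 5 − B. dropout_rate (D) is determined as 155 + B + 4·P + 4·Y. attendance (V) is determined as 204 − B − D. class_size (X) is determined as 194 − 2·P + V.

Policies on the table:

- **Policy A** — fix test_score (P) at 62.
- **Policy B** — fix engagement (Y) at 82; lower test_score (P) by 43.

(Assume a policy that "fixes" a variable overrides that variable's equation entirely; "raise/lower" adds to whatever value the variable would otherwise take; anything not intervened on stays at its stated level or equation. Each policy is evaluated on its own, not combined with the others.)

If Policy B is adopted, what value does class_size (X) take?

-875

Policy B (Y := 82, P − 43):
  B = 134
  P = 130 − 43 = 87
  Y = 82
  D = 155 + 134 + 4·87 + 4·82 = 965
  V = 204 − 134 − 965 = -895
  X = 194 − 2·87 + (-895) = -875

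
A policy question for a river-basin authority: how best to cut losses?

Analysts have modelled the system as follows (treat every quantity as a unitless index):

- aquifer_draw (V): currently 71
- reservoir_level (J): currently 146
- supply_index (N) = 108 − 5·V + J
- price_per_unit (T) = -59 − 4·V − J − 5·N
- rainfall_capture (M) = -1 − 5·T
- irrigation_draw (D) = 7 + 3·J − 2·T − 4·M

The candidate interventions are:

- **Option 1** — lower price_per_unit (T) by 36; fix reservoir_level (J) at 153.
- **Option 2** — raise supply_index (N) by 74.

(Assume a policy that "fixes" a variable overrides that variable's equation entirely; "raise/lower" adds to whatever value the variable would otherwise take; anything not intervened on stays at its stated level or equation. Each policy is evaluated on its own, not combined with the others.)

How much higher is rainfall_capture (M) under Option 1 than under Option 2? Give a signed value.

Option 1 (T − 36, J := 153):
  V = 71
  J = 153
  N = 108 − 5·71 + 153 = -94
  T = -59 − 4·71 − 153 − 5·(-94) (−36 from intervention) = -62
  M = -1 − 5·(-62) = 309
Option 2 (N + 74):
  V = 71
  J = 146
  N = 108 − 5·71 + 146 (+74 from intervention) = -27
  T = -59 − 4·71 − 146 − 5·(-27) = -354
  M = -1 − 5·(-354) = 1769
M: 309 − 1769 = -1460

-1460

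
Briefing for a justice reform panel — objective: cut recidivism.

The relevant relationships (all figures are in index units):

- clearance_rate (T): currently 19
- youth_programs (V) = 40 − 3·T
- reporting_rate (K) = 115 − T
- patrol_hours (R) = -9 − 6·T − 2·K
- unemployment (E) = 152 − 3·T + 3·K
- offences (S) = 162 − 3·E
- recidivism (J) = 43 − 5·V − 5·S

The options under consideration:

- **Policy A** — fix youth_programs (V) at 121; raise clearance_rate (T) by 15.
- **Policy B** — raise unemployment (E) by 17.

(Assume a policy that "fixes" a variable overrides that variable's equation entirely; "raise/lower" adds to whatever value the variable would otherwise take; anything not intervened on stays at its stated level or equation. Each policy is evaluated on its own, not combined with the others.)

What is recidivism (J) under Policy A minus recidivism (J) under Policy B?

Policy A (V := 121, T + 15):
  T = 19 + 15 = 34
  V = 121
  K = 115 − 34 = 81
  E = 152 − 3·34 + 3·81 = 293
  S = 162 − 3·293 = -717
  J = 43 − 5·121 − 5·(-717) = 3023
Policy B (E + 17):
  T = 19
  V = 40 − 3·19 = -17
  K = 115 − 19 = 96
  E = 152 − 3·19 + 3·96 (+17 from intervention) = 400
  S = 162 − 3·400 = -1038
  J = 43 − 5·(-17) − 5·(-1038) = 5318
J: 3023 − 5318 = -2295

-2295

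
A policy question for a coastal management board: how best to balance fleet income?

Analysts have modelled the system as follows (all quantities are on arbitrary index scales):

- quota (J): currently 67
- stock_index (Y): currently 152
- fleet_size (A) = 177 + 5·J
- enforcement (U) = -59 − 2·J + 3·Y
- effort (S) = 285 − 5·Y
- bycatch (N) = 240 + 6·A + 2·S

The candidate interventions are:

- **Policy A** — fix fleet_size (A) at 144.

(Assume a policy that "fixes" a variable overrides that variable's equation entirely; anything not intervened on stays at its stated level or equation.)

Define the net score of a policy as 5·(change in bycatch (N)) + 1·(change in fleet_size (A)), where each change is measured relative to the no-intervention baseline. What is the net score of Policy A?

-11408

Baseline:
  J = 67
  Y = 152
  A = 177 + 5·67 = 512
  S = 285 − 5·152 = -475
  N = 240 + 6·512 + 2·(-475) = 2362
Policy A (A := 144):
  J = 67
  Y = 152
  A = 144
  S = 285 − 5·152 = -475
  N = 240 + 6·144 + 2·(-475) = 154
ΔN = 154 − 2362 = -2208; ΔA = 144 − 512 = -368
Score = 5·(-2208) + 1·(-368) = -11408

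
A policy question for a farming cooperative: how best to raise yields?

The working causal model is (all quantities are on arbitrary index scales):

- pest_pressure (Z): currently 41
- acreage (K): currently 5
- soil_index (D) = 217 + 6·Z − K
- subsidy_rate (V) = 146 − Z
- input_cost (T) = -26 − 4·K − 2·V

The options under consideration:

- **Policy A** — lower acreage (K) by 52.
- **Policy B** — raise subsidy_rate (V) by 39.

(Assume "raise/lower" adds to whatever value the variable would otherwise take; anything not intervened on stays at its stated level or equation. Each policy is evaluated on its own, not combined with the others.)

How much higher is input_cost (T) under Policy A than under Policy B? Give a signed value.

Policy A (K − 52):
  Z = 41
  K = 5 − 52 = -47
  V = 146 − 41 = 105
  T = -26 − 4·(-47) − 2·105 = -48
Policy B (V + 39):
  Z = 41
  K = 5
  V = 146 − 41 (+39 from intervention) = 144
  T = -26 − 4·5 − 2·144 = -334
T: -48 − (-334) = 286

286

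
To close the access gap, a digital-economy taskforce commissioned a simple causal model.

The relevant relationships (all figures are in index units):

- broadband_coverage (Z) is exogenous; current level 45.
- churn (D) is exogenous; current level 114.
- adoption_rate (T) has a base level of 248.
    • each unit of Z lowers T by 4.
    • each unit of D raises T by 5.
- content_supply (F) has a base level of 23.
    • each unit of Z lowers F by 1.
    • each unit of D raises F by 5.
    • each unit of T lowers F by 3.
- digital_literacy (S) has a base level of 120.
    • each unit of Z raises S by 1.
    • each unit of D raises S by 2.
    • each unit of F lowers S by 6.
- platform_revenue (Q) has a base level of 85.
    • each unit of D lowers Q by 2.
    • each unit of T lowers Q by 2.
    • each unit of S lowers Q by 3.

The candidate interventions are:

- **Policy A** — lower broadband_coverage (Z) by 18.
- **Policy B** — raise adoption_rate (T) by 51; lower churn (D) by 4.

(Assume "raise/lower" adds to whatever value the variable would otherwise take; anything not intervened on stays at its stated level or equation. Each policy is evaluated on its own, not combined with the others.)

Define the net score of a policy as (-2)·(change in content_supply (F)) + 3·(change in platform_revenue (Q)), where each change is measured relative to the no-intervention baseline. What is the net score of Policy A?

Baseline:
  Z = 45
  D = 114
  T = 248 − 4·45 + 5·114 = 638
  F = 23 − 45 + 5·114 − 3·638 = -1366
  S = 120 + 45 + 2·114 − 6·(-1366) = 8589
  Q = 85 − 2·114 − 2·638 − 3·8589 = -27186
Policy A (Z − 18):
  Z = 45 − 18 = 27
  D = 114
  T = 248 − 4·27 + 5·114 = 710
  F = 23 − 27 + 5·114 − 3·710 = -1564
  S = 120 + 27 + 2·114 − 6·(-1564) = 9759
  Q = 85 − 2·114 − 2·710 − 3·9759 = -30840
ΔF = -1564 − (-1366) = -198; ΔQ = -30840 − (-27186) = -3654
Score = (-2)·(-198) + 3·(-3654) = -10566

-10566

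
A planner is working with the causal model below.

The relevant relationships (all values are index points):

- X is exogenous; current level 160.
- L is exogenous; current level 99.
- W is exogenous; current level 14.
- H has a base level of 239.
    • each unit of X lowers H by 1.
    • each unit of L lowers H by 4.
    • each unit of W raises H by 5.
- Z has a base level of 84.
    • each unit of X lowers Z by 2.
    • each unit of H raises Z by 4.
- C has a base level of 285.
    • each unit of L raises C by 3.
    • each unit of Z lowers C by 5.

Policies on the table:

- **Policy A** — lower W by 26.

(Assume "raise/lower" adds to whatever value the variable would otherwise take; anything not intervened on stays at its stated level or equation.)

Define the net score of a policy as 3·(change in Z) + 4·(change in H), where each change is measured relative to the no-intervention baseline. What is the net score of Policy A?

-2080

Baseline:
  X = 160
  L = 99
  W = 14
  H = 239 − 160 − 4·99 + 5·14 = -247
  Z = 84 − 2·160 + 4·(-247) = -1224
Policy A (W − 26):
  X = 160
  L = 99
  W = 14 − 26 = -12
  H = 239 − 160 − 4·99 + 5·(-12) = -377
  Z = 84 − 2·160 + 4·(-377) = -1744
ΔZ = -1744 − (-1224) = -520; ΔH = -377 − (-247) = -130
Score = 3·(-520) + 4·(-130) = -2080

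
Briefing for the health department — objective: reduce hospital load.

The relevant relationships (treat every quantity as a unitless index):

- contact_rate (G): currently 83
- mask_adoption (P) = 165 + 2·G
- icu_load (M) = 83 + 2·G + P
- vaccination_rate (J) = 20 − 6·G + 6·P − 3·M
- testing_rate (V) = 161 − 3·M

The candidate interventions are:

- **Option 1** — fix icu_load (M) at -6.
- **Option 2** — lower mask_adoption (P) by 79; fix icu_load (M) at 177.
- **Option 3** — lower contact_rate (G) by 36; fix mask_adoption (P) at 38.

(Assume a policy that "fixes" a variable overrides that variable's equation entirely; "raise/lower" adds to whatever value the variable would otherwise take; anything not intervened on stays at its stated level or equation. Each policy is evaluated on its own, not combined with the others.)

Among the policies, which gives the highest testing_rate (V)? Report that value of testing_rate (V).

179

Option 1 (M := -6):
  G = 83
  P = 165 + 2·83 = 331
  M = -6
  V = 161 − 3·(-6) = 179
Option 2 (P − 79, M := 177):
  G = 83
  P = 165 + 2·83 (−79 from intervention) = 252
  M = 177
  V = 161 − 3·177 = -370
Option 3 (G − 36, P := 38):
  G = 83 − 36 = 47
  P = 38
  M = 83 + 2·47 + 38 = 215
  V = 161 − 3·215 = -484
Comparing — Option 1: V=179, Option 2: V=-370, Option 3: V=-484. Highest is 179 (Option 1).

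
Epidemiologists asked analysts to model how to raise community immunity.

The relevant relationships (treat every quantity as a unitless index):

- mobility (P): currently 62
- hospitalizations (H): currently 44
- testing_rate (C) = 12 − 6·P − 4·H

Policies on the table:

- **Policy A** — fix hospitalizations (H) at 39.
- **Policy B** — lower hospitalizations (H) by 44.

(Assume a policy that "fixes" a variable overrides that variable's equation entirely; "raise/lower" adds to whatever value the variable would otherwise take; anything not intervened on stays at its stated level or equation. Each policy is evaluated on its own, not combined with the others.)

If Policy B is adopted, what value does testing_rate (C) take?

-360

Policy B (H − 44):
  P = 62
  H = 44 − 44 = 0
  C = 12 − 6·62 − 4·0 = -360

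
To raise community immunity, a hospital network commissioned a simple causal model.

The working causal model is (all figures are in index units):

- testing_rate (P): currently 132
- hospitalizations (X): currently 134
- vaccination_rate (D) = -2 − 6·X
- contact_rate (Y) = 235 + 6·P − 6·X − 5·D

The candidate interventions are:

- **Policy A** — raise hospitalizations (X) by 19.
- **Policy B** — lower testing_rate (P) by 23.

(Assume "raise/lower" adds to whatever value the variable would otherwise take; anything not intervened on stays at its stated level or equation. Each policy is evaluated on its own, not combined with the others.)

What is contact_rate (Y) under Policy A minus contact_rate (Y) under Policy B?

Policy A (X + 19):
  P = 132
  X = 134 + 19 = 153
  D = -2 − 6·153 = -920
  Y = 235 + 6·132 − 6·153 − 5·(-920) = 4709
Policy B (P − 23):
  P = 132 − 23 = 109
  X = 134
  D = -2 − 6·134 = -806
  Y = 235 + 6·109 − 6·134 − 5·(-806) = 4115
Y: 4709 − 4115 = 594

594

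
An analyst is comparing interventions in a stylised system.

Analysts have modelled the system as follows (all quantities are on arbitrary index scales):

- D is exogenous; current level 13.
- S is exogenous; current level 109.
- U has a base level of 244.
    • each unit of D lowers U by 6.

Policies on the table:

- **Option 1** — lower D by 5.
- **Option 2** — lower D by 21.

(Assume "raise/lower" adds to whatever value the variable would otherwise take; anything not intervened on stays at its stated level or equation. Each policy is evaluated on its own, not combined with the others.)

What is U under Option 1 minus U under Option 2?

-96

Option 1 (D − 5):
  D = 13 − 5 = 8
  U = 244 − 6·8 = 196
Option 2 (D − 21):
  D = 13 − 21 = -8
  U = 244 − 6·(-8) = 292
U: 196 − 292 = -96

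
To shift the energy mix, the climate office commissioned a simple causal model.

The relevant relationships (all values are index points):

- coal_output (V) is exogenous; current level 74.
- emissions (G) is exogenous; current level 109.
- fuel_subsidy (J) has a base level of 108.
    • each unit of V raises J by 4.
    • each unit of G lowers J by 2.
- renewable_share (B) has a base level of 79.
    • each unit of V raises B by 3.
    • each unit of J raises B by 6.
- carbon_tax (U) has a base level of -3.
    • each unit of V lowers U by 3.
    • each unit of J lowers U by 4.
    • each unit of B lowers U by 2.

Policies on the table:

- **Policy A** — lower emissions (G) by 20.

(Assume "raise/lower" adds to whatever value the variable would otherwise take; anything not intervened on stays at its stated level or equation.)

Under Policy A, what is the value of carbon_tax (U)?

-4443

Policy A (G − 20):
  V = 74
  G = 109 − 20 = 89
  J = 108 + 4·74 − 2·89 = 226
  B = 79 + 3·74 + 6·226 = 1657
  U = -3 − 3·74 − 4·226 − 2·1657 = -4443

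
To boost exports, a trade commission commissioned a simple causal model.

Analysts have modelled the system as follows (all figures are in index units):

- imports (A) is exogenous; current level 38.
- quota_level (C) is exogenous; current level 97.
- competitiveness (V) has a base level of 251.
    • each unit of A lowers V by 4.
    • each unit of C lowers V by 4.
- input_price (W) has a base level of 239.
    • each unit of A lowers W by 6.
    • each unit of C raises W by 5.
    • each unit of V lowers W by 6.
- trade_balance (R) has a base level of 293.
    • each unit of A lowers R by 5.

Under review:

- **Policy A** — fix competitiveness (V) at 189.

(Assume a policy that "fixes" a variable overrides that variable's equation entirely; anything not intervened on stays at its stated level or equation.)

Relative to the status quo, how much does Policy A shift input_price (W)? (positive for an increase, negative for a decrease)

Baseline:
  A = 38
  C = 97
  V = 251 − 4·38 − 4·97 = -289
  W = 239 − 6·38 + 5·97 − 6·(-289) = 2230
Policy A (V := 189):
  A = 38
  C = 97
  V = 189
  W = 239 − 6·38 + 5·97 − 6·189 = -638
Change in W: -638 − 2230 = -2868

-2868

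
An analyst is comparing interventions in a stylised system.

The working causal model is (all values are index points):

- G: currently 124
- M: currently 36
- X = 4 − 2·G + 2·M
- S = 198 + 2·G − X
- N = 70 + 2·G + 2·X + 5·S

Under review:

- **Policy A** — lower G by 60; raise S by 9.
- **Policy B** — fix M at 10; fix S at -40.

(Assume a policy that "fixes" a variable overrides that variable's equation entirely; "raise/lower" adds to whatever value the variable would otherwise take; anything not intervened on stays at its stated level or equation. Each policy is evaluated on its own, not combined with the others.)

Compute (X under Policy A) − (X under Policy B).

172

Policy A (G − 60, S + 9):
  G = 124 − 60 = 64
  M = 36
  X = 4 − 2·64 + 2·36 = -52
Policy B (M := 10, S := -40):
  G = 124
  M = 10
  X = 4 − 2·124 + 2·10 = -224
X: -52 − (-224) = 172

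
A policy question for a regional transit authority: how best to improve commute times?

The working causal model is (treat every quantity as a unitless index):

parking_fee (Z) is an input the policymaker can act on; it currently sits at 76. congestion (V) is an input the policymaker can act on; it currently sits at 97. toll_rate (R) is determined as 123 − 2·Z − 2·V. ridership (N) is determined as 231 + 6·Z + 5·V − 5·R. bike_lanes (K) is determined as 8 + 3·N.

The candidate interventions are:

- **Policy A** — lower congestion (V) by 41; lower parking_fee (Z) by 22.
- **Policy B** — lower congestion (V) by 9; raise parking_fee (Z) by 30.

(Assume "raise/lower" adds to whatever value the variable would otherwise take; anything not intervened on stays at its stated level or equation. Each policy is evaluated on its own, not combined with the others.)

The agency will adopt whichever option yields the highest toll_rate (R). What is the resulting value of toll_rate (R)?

Policy A (V − 41, Z − 22):
  Z = 76 − 22 = 54
  V = 97 − 41 = 56
  R = 123 − 2·54 − 2·56 = -97
Policy B (V − 9, Z + 30):
  Z = 76 + 30 = 106
  V = 97 − 9 = 88
  R = 123 − 2·106 − 2·88 = -265
Comparing — Policy A: R=-97, Policy B: R=-265. Highest is -97 (Policy A).

-97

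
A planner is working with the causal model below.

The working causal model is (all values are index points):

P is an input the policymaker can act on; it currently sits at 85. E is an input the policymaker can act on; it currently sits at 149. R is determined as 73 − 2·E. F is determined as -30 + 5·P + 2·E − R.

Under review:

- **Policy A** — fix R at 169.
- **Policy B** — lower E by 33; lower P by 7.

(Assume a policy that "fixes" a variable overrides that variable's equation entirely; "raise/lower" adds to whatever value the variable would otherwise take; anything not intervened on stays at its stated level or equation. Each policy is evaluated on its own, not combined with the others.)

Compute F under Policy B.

751

Policy B (E − 33, P − 7):
  P = 85 − 7 = 78
  E = 149 − 33 = 116
  R = 73 − 2·116 = -159
  F = -30 + 5·78 + 2·116 − (-159) = 751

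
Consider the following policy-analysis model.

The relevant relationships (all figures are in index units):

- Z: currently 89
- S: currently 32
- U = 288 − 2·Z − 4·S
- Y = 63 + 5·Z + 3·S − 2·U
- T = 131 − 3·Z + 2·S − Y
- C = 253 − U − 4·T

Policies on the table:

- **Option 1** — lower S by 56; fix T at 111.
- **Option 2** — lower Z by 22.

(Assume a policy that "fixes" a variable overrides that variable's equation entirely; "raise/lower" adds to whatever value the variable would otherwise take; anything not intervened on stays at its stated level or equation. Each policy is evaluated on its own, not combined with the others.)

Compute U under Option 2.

26

Option 2 (Z − 22):
  Z = 89 − 22 = 67
  S = 32
  U = 288 − 2·67 − 4·32 = 26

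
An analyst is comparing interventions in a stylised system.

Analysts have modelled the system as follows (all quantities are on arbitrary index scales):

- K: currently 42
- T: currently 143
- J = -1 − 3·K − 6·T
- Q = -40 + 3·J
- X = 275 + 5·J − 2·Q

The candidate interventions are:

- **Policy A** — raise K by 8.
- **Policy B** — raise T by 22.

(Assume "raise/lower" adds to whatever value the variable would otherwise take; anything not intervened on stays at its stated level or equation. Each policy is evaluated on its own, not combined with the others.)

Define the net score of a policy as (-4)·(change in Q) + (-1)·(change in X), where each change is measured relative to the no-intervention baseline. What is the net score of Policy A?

Baseline:
  K = 42
  T = 143
  J = -1 − 3·42 − 6·143 = -985
  Q = -40 + 3·(-985) = -2995
  X = 275 + 5·(-985) − 2·(-2995) = 1340
Policy A (K + 8):
  K = 42 + 8 = 50
  T = 143
  J = -1 − 3·50 − 6·143 = -1009
  Q = -40 + 3·(-1009) = -3067
  X = 275 + 5·(-1009) − 2·(-3067) = 1364
ΔQ = -3067 − (-2995) = -72; ΔX = 1364 − 1340 = 24
Score = (-4)·(-72) + (-1)·24 = 264

264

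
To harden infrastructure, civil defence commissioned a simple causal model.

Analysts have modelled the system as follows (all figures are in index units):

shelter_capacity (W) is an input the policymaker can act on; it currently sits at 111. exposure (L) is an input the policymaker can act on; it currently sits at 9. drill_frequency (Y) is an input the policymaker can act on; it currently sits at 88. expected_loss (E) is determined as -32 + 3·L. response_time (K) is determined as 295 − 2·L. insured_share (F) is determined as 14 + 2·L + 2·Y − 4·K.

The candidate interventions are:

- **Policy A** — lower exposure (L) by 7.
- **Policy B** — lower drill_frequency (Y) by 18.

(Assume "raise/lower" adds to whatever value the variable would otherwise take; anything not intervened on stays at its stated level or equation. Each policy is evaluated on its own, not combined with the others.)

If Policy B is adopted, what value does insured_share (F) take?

-936

Policy B (Y − 18):
  L = 9
  Y = 88 − 18 = 70
  K = 295 − 2·9 = 277
  F = 14 + 2·9 + 2·70 − 4·277 = -936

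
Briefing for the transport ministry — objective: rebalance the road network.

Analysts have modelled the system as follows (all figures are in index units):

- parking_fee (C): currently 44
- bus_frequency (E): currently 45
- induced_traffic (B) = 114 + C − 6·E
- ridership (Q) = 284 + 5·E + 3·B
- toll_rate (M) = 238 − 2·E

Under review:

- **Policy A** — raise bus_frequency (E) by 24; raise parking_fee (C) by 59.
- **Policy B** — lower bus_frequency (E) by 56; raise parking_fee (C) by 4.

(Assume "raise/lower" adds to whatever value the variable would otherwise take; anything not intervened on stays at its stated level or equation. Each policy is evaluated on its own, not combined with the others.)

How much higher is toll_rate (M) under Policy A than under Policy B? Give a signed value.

Policy A (E + 24, C + 59):
  E = 45 + 24 = 69
  M = 238 − 2·69 = 100
Policy B (E − 56, C + 4):
  E = 45 − 56 = -11
  M = 238 − 2·(-11) = 260
M: 100 − 260 = -160

-160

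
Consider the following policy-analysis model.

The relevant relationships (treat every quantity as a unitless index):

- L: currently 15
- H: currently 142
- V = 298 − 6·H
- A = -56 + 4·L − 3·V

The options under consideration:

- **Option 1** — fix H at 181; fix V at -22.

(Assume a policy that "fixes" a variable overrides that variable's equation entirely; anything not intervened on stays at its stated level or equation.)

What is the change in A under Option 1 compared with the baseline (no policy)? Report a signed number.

-1596

Baseline:
  L = 15
  H = 142
  V = 298 − 6·142 = -554
  A = -56 + 4·15 − 3·(-554) = 1666
Option 1 (H := 181, V := -22):
  L = 15
  H = 181
  V = -22
  A = -56 + 4·15 − 3·(-22) = 70
Change in A: 70 − 1666 = -1596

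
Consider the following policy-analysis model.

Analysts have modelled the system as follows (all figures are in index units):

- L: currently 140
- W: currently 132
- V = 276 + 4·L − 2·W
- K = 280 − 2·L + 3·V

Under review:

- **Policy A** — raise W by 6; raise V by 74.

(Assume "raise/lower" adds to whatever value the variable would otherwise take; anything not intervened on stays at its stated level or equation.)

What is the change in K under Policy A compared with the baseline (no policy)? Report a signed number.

Baseline:
  L = 140
  W = 132
  V = 276 + 4·140 − 2·132 = 572
  K = 280 − 2·140 + 3·572 = 1716
Policy A (W + 6, V + 74):
  L = 140
  W = 132 + 6 = 138
  V = 276 + 4·140 − 2·138 (+74 from intervention) = 634
  K = 280 − 2·140 + 3·634 = 1902
Change in K: 1902 − 1716 = 186

186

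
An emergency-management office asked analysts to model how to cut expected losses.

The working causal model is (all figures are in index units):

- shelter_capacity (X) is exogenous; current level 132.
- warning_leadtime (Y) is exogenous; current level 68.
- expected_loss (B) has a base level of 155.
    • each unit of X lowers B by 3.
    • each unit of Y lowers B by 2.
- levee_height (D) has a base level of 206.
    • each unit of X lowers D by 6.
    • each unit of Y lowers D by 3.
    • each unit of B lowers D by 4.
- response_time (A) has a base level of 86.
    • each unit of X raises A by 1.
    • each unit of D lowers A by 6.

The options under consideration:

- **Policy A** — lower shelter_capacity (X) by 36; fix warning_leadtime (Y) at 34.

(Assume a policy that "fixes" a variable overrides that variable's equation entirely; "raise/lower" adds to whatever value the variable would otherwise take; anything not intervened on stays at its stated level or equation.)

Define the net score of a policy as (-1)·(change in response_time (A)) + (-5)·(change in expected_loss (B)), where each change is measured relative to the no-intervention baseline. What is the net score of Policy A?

Baseline:
  X = 132
  Y = 68
  B = 155 − 3·132 − 2·68 = -377
  D = 206 − 6·132 − 3·68 − 4·(-377) = 718
  A = 86 + 132 − 6·718 = -4090
Policy A (X − 36, Y := 34):
  X = 132 − 36 = 96
  Y = 34
  B = 155 − 3·96 − 2·34 = -201
  D = 206 − 6·96 − 3·34 − 4·(-201) = 332
  A = 86 + 96 − 6·332 = -1810
ΔA = -1810 − (-4090) = 2280; ΔB = -201 − (-377) = 176
Score = (-1)·2280 + (-5)·176 = -3160

-3160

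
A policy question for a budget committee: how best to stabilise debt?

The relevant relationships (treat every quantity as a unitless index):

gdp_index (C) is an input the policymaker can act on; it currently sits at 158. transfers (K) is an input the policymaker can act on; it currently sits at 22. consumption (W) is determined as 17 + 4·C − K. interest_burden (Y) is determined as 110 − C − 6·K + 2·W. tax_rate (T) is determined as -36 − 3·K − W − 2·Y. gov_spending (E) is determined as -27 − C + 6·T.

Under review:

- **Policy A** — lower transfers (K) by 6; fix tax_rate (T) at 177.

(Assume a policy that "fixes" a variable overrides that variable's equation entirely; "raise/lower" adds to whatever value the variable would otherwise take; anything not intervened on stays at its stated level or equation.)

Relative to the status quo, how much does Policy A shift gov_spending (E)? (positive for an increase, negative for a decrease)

Baseline:
  C = 158
  K = 22
  W = 17 + 4·158 − 22 = 627
  Y = 110 − 158 − 6·22 + 2·627 = 1074
  T = -36 − 3·22 − 627 − 2·1074 = -2877
  E = -27 − 158 + 6·(-2877) = -17447
Policy A (K − 6, T := 177):
  C = 158
  K = 22 − 6 = 16
  W = 17 + 4·158 − 16 = 633
  Y = 110 − 158 − 6·16 + 2·633 = 1122
  T = 177
  E = -27 − 158 + 6·177 = 877
Change in E: 877 − (-17447) = 18324

18324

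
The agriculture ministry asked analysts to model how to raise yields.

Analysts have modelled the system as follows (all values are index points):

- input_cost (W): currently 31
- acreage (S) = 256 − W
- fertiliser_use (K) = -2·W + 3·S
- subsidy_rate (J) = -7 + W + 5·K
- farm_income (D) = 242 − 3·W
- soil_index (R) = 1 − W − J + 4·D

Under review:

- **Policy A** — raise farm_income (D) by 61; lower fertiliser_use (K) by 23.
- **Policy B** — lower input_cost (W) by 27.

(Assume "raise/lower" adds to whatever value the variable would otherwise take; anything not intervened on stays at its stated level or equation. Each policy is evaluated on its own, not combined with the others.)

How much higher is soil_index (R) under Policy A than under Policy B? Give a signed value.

656

Policy A (D + 61, K − 23):
  W = 31
  S = 256 − 31 = 225
  K = 0 − 2·31 + 3·225 (−23 from intervention) = 590
  J = -7 + 31 + 5·590 = 2974
  D = 242 − 3·31 (+61 from intervention) = 210
  R = 1 − 31 − 2974 + 4·210 = -2164
Policy B (W − 27):
  W = 31 − 27 = 4
  S = 256 − 4 = 252
  K = 0 − 2·4 + 3·252 = 748
  J = -7 + 4 + 5·748 = 3737
  D = 242 − 3·4 = 230
  R = 1 − 4 − 3737 + 4·230 = -2820
R: -2164 − (-2820) = 656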